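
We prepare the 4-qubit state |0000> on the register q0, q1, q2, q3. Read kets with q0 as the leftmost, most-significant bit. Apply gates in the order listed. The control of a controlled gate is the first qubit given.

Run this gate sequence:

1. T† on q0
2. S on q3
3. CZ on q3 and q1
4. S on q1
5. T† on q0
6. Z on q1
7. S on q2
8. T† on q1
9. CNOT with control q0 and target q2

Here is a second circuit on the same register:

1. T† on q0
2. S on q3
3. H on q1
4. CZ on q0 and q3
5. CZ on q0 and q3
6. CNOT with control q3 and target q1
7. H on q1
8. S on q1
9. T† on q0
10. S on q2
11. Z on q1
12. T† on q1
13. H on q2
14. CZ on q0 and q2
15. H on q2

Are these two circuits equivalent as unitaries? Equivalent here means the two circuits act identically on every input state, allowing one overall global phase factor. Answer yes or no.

Yes — the two circuits implement the same unitary up to a global phase.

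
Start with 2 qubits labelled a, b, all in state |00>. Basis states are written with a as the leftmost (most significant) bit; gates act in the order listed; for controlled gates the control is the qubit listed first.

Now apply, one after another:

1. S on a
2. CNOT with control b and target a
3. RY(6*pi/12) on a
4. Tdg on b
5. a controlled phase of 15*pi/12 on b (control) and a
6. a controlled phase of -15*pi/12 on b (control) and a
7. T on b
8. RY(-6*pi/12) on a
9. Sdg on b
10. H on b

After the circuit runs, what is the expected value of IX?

The expectation value of IX is 1.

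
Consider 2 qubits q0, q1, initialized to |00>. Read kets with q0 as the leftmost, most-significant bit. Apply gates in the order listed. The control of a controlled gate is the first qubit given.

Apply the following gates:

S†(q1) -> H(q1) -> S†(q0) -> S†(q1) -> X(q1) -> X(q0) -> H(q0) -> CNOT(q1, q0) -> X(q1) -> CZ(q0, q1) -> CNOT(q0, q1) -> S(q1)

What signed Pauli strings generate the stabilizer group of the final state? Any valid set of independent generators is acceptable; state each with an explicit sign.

The stabilizer group can be generated by +YI, -IX, among other valid generating sets.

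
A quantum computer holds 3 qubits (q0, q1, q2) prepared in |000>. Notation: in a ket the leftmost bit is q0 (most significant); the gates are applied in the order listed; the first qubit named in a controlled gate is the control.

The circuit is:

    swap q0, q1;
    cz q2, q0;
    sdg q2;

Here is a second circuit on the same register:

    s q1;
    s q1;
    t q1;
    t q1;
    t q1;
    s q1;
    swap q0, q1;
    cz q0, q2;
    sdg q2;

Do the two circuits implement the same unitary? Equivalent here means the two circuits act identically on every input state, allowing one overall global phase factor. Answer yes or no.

No — the two circuits implement different unitaries, even allowing a global phase.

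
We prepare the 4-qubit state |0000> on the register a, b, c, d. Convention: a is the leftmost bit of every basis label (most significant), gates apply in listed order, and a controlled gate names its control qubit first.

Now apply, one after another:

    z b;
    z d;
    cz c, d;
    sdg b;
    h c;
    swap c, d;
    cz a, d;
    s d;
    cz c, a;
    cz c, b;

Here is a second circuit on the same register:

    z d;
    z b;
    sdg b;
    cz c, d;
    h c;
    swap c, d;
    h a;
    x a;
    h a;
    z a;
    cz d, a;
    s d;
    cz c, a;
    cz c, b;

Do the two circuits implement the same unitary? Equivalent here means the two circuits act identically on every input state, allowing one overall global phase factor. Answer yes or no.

Yes — the two circuits implement the same unitary up to a global phase.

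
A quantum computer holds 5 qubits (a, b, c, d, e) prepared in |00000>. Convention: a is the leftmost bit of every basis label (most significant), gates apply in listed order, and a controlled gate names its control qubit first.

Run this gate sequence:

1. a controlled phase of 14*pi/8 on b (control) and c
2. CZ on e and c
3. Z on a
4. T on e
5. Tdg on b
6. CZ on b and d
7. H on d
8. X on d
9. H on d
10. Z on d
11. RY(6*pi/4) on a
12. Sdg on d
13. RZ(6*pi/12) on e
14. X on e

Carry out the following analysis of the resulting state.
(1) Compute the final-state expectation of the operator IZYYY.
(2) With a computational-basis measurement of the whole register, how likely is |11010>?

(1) The expectation value of IZYYY is 0.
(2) A full measurement returns |11010> with probability 0.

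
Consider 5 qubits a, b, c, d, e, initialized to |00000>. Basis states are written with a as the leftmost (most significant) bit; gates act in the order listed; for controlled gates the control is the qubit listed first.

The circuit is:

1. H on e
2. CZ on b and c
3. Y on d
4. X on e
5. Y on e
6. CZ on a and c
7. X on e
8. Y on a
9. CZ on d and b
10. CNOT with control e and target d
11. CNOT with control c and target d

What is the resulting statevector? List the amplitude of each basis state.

The final amplitudes are sqrt(2)*I/2 on |10001>, -sqrt(2)*I/2 on |10010>, and 0 on every other basis state.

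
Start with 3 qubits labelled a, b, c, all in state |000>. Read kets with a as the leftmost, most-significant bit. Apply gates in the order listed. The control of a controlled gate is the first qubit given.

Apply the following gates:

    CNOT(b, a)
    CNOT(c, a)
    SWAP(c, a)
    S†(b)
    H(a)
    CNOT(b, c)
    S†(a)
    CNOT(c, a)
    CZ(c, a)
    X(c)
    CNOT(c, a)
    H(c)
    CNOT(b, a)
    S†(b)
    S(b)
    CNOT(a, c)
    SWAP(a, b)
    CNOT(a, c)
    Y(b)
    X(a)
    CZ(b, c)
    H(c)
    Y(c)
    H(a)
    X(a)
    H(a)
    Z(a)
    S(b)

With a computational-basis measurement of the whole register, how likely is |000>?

The probability of measuring |000> is 0. Key observation: gates 24-27 undo each other exactly, leaving only the rest of the circuit to track.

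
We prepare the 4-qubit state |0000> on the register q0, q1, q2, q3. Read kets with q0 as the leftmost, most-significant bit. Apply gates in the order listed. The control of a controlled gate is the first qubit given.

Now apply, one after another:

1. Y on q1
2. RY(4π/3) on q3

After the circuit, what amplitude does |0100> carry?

|0100> carries amplitude -I/2 in the final state.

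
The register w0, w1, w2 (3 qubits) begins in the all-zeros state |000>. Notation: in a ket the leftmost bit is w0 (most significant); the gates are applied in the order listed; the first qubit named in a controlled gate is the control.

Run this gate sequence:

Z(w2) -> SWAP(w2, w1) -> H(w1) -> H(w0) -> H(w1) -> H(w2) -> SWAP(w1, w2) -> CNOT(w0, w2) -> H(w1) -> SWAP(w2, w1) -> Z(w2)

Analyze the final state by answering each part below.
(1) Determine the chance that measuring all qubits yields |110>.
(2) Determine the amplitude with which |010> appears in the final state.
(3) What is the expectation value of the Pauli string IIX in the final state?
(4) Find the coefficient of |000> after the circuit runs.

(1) The probability of measuring |110> is 1/2.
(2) The amplitude on |010> is 0.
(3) The observable IIX averages to 0.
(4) |000> carries amplitude sqrt(2)/2 in the final state.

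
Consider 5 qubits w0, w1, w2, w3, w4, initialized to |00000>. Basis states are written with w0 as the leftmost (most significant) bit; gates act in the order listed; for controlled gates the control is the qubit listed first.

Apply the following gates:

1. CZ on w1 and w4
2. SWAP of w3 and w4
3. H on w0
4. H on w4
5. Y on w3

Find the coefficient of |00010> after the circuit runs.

The amplitude on |00010> is I/2.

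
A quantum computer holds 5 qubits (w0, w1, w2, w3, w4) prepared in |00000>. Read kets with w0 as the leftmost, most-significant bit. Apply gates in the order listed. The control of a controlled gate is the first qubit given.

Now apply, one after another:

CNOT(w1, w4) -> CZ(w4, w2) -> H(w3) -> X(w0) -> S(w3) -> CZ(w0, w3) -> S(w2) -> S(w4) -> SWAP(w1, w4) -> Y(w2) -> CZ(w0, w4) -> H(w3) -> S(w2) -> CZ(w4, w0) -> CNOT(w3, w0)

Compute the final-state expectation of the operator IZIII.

In the final state, IZIII has expectation 1.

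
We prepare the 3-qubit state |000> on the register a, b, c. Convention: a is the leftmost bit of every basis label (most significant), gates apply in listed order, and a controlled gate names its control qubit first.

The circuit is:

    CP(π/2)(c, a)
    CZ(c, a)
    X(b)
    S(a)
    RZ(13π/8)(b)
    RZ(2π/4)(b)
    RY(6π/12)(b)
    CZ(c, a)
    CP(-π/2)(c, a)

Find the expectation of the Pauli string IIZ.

The expectation value of IIZ is 1.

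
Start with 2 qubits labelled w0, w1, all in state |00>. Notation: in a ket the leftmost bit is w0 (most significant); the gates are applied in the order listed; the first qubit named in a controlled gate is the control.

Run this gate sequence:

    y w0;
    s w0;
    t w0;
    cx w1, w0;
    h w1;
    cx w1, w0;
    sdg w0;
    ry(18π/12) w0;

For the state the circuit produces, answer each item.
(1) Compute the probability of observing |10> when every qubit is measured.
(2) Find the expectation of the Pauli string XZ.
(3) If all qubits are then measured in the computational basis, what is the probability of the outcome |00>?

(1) Outcome |10> occurs with probability 1/4.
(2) In the final state, XZ has expectation 1.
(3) A full measurement returns |00> with probability 1/4.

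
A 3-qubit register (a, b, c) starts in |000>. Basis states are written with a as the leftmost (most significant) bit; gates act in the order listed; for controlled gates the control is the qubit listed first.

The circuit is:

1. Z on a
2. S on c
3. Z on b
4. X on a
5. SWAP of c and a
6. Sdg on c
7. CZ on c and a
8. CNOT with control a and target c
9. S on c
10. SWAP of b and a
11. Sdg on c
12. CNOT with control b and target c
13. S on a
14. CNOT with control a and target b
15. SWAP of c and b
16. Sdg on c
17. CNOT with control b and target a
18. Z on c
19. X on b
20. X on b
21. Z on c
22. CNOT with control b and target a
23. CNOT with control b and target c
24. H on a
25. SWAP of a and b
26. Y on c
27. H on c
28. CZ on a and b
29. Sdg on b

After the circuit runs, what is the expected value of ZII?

The expectation value of ZII is -1. Key observation: the block from step 17 through step 22 cancels to the identity and can be dropped.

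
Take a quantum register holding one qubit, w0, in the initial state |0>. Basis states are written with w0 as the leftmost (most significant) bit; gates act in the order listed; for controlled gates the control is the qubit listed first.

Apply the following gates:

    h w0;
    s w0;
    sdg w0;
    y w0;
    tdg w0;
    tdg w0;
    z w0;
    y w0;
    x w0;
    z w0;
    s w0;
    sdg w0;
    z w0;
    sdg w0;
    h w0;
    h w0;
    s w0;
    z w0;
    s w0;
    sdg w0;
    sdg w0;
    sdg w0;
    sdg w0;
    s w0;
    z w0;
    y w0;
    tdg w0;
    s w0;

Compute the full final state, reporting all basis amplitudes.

The resulting statevector has amplitude -sqrt(2)/2 on |0>, sqrt(2)*exp(3*I*pi/4)/2 on |1>. Key observation: steps 12-19 multiply out to the identity, so the circuit reduces to the remaining gates.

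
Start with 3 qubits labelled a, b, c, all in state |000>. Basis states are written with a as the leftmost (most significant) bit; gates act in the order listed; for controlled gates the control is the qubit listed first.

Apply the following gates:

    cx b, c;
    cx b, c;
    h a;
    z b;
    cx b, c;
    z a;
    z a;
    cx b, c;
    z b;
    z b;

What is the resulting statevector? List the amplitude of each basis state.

After the circuit, the state carries amplitude sqrt(2)/2 on |000>, sqrt(2)/2 on |100>, and 0 on every other basis state. Key observation: gates 4-9 undo each other exactly, leaving only the rest of the circuit to track.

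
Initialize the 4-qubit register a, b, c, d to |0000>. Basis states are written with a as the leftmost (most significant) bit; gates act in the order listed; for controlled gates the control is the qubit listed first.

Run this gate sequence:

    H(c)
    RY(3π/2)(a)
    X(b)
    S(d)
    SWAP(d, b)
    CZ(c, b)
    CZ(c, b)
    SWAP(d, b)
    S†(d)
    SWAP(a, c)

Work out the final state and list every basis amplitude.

After the circuit, the state carries amplitude -1/2 on |0100>, 1/2 on |0110>, -1/2 on |1100>, 1/2 on |1110>, and 0 on every other basis state. Key observation: gates 4-9 undo each other exactly, leaving only the rest of the circuit to track.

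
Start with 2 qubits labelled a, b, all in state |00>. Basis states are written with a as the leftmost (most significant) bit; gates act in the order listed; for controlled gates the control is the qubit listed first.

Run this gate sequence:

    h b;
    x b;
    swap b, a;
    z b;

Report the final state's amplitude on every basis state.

The resulting statevector has amplitude sqrt(2)/2 on |00>, 0 on |01>, sqrt(2)/2 on |10>, 0 on |11>.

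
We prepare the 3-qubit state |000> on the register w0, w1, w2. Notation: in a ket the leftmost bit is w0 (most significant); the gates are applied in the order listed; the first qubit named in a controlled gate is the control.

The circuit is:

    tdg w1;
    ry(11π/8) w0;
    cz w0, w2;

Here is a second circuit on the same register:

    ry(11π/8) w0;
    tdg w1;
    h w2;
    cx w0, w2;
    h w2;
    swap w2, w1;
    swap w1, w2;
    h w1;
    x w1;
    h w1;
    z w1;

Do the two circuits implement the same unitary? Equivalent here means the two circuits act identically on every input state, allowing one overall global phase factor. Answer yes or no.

Yes, they are equivalent — the unitaries differ by at most a global phase.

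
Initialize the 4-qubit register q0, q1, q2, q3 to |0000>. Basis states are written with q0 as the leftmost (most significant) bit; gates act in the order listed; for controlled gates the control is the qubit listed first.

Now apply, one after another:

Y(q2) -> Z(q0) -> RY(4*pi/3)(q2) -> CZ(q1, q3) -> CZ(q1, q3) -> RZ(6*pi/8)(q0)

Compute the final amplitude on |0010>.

The amplitude on |0010> is -exp(I*pi/8)/2. Key observation: the block from step 4 through step 5 cancels to the identity and can be dropped.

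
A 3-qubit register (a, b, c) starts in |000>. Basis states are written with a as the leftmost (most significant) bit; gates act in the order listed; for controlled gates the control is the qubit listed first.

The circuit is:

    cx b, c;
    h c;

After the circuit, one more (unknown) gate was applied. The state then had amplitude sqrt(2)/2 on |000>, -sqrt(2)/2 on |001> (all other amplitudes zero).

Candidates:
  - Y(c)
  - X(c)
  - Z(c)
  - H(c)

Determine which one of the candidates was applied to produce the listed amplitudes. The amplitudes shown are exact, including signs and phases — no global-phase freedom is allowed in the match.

The applied gate was Z(c).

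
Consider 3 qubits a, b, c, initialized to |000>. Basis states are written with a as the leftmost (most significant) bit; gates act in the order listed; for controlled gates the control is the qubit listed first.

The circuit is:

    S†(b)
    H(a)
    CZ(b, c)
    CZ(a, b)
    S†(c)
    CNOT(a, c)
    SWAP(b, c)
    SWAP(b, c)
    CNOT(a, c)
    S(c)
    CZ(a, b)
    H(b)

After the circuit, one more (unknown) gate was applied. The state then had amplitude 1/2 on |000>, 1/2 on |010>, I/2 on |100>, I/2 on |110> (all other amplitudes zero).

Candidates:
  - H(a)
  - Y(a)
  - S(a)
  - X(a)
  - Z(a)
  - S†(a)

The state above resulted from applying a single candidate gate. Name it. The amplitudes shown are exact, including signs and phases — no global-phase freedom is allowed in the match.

It was S(a) that produced the state shown. Key observation: steps 4-11 multiply out to the identity, so the circuit reduces to the remaining gates.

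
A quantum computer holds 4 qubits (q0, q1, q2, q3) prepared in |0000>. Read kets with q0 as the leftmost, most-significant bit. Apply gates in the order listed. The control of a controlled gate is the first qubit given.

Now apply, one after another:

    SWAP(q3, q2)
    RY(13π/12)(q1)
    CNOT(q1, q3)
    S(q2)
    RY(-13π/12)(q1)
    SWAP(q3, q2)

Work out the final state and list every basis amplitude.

The resulting statevector has amplitude -sqrt(6)/8 - sqrt(2)/8 + 1/2 on |0000>, sqrt(2)/8 + sqrt(6)/8 + 1/2 on |0010>, -sqrt(2)/8 + sqrt(6)/8 on |0100>, -sqrt(6)/8 + sqrt(2)/8 on |0110>, and 0 on every other basis state.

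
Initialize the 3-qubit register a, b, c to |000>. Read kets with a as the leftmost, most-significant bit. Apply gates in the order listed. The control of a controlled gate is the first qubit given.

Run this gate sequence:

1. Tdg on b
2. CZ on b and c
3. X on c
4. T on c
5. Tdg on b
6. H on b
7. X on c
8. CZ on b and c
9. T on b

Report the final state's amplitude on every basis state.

After the circuit, the state carries amplitude sqrt(2)*exp(I*pi/4)/2 on |000>, sqrt(2)*I/2 on |010>, and 0 on every other basis state.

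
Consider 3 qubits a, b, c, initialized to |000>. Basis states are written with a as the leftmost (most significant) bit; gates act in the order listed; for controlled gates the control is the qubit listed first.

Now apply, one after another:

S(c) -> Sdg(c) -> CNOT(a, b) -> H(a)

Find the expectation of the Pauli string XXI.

The observable XXI averages to 0. Key observation: steps 1-2 multiply out to the identity, so the circuit reduces to the remaining gates.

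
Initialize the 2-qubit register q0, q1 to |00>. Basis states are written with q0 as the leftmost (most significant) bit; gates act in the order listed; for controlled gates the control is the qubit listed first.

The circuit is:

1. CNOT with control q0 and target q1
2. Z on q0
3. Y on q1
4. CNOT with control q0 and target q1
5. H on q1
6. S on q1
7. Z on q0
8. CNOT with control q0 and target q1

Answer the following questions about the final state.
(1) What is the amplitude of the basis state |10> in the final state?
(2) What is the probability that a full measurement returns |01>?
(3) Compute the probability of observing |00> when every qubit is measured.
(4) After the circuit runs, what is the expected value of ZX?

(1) The final state's coefficient on |10> equals 0.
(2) The probability of measuring |01> is 1/2.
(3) Outcome |00> occurs with probability 1/2.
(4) The expectation value of ZX is 0.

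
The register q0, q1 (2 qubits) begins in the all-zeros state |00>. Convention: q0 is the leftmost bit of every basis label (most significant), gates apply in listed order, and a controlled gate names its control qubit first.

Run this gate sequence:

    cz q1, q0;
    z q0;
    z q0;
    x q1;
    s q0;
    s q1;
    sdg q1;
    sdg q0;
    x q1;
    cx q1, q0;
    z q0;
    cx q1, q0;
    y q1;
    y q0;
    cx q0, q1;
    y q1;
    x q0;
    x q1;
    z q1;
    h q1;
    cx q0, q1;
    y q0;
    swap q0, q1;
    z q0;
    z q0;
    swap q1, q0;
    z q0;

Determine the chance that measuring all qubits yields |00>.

Outcome |00> occurs with probability 0. Key observation: the block from step 4 through step 9 cancels to the identity and can be dropped.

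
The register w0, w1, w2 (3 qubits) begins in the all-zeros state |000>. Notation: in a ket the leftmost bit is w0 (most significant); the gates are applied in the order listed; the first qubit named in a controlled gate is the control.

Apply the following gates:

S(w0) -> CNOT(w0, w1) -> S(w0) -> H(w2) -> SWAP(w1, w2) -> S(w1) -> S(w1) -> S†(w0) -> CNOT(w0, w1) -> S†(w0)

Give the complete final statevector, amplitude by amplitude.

The resulting statevector has amplitude sqrt(2)/2 on |000>, -sqrt(2)/2 on |010>, and 0 on every other basis state.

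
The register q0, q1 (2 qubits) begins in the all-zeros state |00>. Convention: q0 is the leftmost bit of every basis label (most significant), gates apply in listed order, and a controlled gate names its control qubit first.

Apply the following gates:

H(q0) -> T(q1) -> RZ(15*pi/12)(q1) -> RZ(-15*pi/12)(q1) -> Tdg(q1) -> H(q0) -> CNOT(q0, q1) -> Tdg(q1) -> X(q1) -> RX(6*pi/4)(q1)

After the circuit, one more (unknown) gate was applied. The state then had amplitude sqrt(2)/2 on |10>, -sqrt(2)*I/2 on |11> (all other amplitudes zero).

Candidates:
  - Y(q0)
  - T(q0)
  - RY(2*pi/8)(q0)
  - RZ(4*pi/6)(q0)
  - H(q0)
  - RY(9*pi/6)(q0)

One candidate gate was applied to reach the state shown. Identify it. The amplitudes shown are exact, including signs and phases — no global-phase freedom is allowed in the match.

It was Y(q0) that produced the state shown.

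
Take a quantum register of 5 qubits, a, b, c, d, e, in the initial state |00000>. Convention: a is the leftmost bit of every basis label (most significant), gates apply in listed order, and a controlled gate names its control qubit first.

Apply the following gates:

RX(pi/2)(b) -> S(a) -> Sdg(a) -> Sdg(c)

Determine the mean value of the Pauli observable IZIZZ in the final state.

In the final state, IZIZZ has expectation 0.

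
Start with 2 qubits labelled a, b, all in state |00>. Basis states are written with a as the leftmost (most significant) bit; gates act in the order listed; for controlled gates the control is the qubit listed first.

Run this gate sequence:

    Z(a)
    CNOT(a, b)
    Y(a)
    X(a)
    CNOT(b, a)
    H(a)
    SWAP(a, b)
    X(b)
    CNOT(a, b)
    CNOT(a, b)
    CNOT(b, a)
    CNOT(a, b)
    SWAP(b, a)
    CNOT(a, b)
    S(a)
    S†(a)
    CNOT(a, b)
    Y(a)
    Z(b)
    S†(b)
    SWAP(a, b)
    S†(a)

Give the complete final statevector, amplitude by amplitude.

The final amplitudes are 0 on |00>, -sqrt(2)/2 on |01>, 0 on |10>, -sqrt(2)/2 on |11>. Key observation: the block from step 15 through step 16 cancels to the identity and can be dropped.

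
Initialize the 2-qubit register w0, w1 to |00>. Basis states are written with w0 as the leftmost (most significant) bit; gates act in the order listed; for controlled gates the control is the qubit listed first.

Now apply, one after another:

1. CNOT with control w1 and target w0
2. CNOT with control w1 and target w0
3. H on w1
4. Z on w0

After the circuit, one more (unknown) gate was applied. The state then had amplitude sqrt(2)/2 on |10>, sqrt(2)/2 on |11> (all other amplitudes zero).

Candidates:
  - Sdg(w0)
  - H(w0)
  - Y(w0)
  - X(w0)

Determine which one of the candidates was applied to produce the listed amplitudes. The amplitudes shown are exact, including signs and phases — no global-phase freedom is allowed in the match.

The applied gate was X(w0). Key observation: steps 1-2 multiply out to the identity, so the circuit reduces to the remaining gates.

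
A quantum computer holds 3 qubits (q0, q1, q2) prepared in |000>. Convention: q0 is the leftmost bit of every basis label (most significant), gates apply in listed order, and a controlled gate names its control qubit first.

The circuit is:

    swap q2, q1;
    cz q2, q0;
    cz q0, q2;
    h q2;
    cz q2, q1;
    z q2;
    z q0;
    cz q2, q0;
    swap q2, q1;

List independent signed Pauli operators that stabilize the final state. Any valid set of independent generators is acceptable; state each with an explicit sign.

One valid set of independent stabilizer generators is -IXI, +ZII, +IIZ (any independent generating set of the same group is equally correct).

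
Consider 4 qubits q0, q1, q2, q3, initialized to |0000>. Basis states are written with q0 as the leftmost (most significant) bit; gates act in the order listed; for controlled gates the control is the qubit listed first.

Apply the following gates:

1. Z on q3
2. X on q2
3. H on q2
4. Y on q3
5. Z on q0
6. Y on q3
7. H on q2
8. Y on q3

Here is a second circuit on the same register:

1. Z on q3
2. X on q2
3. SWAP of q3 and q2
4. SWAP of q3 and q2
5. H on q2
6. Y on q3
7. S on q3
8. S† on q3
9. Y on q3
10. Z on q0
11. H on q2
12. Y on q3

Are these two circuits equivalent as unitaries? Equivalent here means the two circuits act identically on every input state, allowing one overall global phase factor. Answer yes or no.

Yes: on every input state the two circuits agree up to one overall phase factor.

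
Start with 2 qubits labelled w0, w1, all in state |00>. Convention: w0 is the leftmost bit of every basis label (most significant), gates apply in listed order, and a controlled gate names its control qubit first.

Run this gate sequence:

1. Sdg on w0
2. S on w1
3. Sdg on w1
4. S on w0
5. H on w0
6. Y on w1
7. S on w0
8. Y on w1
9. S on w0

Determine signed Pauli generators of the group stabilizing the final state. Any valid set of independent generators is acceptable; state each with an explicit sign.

One valid set of independent stabilizer generators is -XI, +IZ (any independent generating set of the same group is equally correct).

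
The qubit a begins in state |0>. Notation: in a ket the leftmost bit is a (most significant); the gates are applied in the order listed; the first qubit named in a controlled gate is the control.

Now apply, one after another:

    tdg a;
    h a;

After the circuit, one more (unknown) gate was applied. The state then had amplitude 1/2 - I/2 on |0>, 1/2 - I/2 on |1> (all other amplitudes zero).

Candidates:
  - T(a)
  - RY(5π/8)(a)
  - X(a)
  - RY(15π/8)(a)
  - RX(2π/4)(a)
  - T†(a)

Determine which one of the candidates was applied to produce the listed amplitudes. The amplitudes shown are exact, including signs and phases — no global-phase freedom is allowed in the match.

The applied gate was RX(2π/4)(a).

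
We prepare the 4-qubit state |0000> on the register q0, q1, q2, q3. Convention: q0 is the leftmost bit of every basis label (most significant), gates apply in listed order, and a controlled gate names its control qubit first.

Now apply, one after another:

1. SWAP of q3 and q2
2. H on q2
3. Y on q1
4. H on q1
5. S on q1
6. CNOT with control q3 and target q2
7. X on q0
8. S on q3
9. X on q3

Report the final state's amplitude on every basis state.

The resulting statevector has amplitude I/2 on |1001>, I/2 on |1011>, 1/2 on |1101>, 1/2 on |1111>, and 0 on every other basis state.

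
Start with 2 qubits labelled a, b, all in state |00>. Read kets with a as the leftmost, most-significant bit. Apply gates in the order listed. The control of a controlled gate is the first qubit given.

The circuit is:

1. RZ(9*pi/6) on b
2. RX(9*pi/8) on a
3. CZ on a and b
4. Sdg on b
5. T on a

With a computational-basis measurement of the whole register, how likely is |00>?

Outcome |00> occurs with probability cos(7*pi/16)**2.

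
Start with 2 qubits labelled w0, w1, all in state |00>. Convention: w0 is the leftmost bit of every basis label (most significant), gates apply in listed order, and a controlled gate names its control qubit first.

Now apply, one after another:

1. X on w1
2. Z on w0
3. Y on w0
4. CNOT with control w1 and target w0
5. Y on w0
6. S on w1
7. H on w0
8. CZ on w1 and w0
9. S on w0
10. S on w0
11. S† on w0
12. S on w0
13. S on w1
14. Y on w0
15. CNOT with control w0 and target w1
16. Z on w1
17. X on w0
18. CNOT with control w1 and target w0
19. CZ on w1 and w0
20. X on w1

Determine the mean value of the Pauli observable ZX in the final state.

The expectation value of ZX is -1. Key observation: the block from step 10 through step 11 cancels to the identity and can be dropped.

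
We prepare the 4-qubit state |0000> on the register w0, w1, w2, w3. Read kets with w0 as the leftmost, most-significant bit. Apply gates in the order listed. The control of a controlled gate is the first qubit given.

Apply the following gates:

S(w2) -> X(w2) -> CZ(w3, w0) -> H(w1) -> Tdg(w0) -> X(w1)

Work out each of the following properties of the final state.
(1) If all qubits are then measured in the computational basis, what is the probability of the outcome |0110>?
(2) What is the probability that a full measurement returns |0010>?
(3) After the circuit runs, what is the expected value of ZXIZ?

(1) A full measurement returns |0110> with probability 1/2.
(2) A full measurement returns |0010> with probability 1/2.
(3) The observable ZXIZ averages to 1.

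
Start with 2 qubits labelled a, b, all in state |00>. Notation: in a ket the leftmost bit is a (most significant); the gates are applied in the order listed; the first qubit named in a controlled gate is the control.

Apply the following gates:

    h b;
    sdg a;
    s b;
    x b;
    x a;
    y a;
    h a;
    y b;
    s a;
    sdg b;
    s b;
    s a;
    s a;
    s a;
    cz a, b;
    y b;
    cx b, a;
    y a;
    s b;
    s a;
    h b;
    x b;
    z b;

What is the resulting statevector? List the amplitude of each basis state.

The resulting statevector has amplitude sqrt(2)*I/2 on |00>, 0 on |01>, 0 on |10>, sqrt(2)/2 on |11>.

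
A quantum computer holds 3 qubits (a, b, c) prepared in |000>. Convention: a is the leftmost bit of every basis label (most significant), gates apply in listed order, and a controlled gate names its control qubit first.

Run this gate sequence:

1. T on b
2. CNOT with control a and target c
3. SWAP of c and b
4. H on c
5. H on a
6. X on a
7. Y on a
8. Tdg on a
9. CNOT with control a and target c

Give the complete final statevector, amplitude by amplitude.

The final amplitudes are -I/2 on |000>, -I/2 on |001>, 0 on |010>, 0 on |011>, exp(I*pi/4)/2 on |100>, exp(I*pi/4)/2 on |101>, 0 on |110>, 0 on |111>.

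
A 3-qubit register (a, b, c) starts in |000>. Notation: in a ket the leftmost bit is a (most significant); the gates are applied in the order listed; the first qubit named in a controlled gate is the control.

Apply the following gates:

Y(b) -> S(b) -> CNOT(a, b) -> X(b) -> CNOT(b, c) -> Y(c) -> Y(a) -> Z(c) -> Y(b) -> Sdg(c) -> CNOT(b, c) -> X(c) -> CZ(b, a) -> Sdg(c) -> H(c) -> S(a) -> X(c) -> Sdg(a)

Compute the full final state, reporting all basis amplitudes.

The final amplitudes are sqrt(2)*I/2 on |110>, -sqrt(2)*I/2 on |111>, and 0 on every other basis state.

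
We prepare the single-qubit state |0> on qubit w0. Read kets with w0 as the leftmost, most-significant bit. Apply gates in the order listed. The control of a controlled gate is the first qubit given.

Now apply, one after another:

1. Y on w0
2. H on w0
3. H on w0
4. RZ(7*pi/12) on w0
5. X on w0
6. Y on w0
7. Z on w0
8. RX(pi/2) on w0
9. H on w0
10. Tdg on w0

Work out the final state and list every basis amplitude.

After the circuit, the state carries amplitude -exp(19*I*pi/24)/2 + exp(7*I*pi/24)/2 on |0>, (-1 - I)*exp(I*pi/24)/2 on |1>. Key observation: steps 2-3 multiply out to the identity, so the circuit reduces to the remaining gates.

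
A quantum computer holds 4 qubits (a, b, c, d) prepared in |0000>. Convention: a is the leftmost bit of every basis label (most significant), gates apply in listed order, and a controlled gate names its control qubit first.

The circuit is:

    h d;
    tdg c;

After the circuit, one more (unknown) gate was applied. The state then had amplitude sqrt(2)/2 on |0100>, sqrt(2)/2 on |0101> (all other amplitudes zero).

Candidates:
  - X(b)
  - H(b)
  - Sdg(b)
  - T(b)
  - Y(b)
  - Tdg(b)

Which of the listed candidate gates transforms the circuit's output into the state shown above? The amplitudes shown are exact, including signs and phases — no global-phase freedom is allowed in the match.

The unique candidate consistent with the amplitudes is X(b).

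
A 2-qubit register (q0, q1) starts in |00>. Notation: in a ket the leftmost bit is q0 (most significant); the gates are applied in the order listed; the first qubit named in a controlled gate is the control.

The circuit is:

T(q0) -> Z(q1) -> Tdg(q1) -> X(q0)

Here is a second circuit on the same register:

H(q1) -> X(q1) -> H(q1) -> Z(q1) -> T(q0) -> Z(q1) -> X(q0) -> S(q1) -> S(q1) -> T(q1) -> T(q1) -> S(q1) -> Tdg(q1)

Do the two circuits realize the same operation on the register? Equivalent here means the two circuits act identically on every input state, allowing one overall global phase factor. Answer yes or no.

Yes — the two circuits implement the same unitary up to a global phase.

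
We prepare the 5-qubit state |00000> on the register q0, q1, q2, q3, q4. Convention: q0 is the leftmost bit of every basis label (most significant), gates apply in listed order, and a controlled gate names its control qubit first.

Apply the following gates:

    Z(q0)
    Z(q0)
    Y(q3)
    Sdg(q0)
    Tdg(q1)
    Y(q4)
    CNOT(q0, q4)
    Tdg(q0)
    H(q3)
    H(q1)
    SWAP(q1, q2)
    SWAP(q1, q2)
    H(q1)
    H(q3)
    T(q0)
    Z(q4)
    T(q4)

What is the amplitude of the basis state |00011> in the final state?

The final state's coefficient on |00011> equals exp(I*pi/4). Key observation: steps 8-15 multiply out to the identity, so the circuit reduces to the remaining gates.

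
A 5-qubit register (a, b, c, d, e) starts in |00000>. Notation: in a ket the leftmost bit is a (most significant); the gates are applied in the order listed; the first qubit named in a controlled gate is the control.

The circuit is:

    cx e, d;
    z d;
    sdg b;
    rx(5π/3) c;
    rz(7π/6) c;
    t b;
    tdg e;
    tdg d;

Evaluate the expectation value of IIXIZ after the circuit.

The expectation value of IIXIZ is sqrt(3)/4.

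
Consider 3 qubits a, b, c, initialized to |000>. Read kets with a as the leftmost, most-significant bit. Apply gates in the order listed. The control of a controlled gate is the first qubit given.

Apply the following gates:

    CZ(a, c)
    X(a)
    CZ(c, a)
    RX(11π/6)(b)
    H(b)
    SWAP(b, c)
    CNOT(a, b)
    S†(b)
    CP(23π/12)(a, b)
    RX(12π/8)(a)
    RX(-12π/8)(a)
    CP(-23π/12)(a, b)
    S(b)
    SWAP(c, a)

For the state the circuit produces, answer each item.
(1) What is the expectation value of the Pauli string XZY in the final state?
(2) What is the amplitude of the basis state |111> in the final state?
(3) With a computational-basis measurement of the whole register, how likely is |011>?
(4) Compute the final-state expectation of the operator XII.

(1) The expectation value of XZY is 0. Key observation: the block from step 8 through step 13 cancels to the identity and can be dropped.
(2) The amplitude on |111> is -(1 - I)*(sqrt(3) + I)/4.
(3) Outcome |011> occurs with probability 1/2.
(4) The expectation value of XII is sqrt(3)/2.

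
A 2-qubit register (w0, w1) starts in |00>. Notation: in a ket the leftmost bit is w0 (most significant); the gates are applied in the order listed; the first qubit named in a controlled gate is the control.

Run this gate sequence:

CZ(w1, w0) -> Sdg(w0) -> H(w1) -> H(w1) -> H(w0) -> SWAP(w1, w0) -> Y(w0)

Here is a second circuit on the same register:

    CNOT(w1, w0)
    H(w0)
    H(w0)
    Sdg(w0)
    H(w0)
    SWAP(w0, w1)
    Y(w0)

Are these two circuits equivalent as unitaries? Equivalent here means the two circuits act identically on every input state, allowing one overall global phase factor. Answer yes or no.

No — the two circuits implement different unitaries, even allowing a global phase.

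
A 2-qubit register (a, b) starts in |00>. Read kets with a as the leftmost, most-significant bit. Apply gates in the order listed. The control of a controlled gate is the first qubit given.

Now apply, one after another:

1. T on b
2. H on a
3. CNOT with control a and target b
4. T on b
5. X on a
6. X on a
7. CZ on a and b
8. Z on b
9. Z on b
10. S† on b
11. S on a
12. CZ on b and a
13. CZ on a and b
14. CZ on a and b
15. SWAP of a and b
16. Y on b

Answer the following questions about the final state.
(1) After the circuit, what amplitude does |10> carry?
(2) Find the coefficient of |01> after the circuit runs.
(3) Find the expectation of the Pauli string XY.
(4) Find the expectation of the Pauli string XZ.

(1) The amplitude on |10> is -sqrt(2)*exp(3*I*pi/4)/2.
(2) The final state's coefficient on |01> equals sqrt(2)*I/2.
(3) The expectation value of XY is sqrt(2)/2.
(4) The expectation value of XZ is 0.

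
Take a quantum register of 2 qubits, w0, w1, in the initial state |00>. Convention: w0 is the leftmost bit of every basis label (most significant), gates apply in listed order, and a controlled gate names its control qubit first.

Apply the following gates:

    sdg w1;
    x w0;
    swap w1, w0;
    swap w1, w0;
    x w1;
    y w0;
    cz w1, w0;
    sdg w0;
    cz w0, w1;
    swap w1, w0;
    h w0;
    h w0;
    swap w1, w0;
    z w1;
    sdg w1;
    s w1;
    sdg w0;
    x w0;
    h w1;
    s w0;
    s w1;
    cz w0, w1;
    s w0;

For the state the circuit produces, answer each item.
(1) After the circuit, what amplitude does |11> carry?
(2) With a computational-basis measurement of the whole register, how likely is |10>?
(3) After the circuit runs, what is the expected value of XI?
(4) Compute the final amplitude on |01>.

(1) |11> carries amplitude sqrt(2)/2 in the final state. Key observation: the block from step 10 through step 13 cancels to the identity and can be dropped.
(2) A full measurement returns |10> with probability 1/2.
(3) The observable XI averages to 0.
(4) The final state's coefficient on |01> equals 0.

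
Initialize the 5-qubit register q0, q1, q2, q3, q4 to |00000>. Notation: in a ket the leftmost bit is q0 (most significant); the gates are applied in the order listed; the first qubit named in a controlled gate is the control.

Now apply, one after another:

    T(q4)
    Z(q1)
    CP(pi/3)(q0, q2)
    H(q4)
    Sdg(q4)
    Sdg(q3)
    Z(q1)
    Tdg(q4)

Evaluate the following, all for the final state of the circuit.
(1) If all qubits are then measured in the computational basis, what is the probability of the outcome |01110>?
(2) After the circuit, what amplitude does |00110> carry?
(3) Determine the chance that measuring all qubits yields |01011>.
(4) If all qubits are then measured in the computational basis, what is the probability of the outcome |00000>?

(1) The probability of measuring |01110> is 0.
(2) The final state's coefficient on |00110> equals 0.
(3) Outcome |01011> occurs with probability 0.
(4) A full measurement returns |00000> with probability 1/2.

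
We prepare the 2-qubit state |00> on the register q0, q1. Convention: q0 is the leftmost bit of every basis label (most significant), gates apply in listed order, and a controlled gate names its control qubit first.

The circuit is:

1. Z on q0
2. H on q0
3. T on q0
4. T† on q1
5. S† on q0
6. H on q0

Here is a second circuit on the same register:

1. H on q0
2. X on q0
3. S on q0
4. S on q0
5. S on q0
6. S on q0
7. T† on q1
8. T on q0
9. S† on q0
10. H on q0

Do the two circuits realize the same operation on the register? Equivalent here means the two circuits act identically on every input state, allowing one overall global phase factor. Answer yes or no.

Yes: on every input state the two circuits agree up to one overall phase factor.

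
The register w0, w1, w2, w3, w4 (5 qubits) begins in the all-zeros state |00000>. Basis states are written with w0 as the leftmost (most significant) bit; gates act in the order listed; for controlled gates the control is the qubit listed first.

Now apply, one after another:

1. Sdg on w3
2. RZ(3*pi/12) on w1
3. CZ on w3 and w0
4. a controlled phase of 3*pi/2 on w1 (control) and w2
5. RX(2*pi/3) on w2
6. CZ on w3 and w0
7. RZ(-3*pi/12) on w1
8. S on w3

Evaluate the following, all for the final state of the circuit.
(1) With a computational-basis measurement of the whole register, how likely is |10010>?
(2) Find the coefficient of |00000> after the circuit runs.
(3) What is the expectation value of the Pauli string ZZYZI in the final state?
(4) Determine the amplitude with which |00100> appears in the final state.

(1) Outcome |10010> occurs with probability 0.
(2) The amplitude on |00000> is 1/2.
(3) The observable ZZYZI averages to -sqrt(3)/2.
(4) |00100> carries amplitude -sqrt(3)*I/2 in the final state.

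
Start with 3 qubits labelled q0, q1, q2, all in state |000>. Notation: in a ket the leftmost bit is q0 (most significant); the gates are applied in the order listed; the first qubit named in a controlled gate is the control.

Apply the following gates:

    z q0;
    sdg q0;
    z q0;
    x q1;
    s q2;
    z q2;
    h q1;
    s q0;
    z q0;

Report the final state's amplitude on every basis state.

After the circuit, the state carries amplitude sqrt(2)/2 on |000>, -sqrt(2)/2 on |010>, and 0 on every other basis state.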